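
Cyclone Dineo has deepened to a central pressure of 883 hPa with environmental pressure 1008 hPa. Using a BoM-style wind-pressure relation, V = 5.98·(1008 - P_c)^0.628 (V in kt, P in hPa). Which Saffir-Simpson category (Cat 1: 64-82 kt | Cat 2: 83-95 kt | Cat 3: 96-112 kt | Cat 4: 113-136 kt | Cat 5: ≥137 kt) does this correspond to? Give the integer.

4

ΔP = 1008 − 883 = 125 hPa.
V ≈ 5.98 × 125^0.628 = 5.98 × 20.74 ≈ 124 kt.
124 kt falls in the Category 4 band.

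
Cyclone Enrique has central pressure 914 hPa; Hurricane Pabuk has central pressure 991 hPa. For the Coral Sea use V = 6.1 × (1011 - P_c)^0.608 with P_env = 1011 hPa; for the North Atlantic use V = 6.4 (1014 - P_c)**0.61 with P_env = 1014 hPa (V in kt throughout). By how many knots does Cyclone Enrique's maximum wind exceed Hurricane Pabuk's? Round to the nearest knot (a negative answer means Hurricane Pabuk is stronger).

55 kt

Cyclone Enrique: ΔP = 97; V ≈ 6.1 × 97^0.608 ≈ 98.47 kt.
Hurricane Pabuk: ΔP = 23; V ≈ 6.4 × 23^0.61 ≈ 43.33 kt.
Difference ≈ 98.47 − 43.33 = 55.14 → 55 kt.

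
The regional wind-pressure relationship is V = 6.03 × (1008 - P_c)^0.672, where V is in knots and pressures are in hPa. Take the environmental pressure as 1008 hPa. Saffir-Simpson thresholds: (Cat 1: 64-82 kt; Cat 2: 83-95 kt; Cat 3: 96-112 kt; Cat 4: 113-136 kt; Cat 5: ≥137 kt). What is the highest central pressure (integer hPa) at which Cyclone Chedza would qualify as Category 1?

Category 1 begins at V = 64 kt.
Required ΔP = (64/6.03)^(1/0.672) = 10.614^1.488 ≈ 33.62 hPa.
P_c ≤ 1008 − 33.62 = 974.38, so the highest integer P_c is 974 hPa.

974 hPa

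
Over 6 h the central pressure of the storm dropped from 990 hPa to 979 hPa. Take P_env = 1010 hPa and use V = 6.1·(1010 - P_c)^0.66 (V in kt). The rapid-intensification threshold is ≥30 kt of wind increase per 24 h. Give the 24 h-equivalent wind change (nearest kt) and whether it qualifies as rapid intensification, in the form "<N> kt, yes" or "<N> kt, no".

V₁: ΔP = 20, V ≈ 6.1 × 20^0.66 ≈ 44.06 kt.
V₂: ΔP = 31, V ≈ 6.1 × 31^0.66 ≈ 58.83 kt.
ΔV over 6 h = 14.77 kt → 24 h equivalent = 14.77 × 24/6 ≈ 59.08 kt.
59 kt ≥ 30 kt ⇒ rapid intensification.

59 kt, yes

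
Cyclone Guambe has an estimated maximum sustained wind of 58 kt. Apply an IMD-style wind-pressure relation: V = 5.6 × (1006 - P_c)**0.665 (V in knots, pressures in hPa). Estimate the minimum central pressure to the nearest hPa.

ΔP = (V / 5.6)^(1/0.665) = (58/5.6)^1.504.
58/5.6 = 10.357; 10.357^1.504 ≈ 33.63 hPa.
P_c = 1006 − 33.63 = 972.37 ≈ 972 hPa.

972 hPa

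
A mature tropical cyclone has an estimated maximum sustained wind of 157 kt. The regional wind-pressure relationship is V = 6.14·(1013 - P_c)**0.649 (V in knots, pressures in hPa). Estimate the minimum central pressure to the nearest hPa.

ΔP = (V / 6.14)^(1/0.649) = (157/6.14)^1.541.
157/6.14 = 25.570; 25.570^1.541 ≈ 147.60 hPa.
P_c = 1013 − 147.60 = 865.40 ≈ 865 hPa.

865 hPa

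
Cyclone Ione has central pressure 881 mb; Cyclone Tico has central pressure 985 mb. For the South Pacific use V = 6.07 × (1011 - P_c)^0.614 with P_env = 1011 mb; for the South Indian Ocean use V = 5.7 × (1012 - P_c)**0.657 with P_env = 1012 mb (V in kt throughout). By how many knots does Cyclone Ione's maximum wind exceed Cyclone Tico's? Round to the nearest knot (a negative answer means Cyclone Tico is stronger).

71 kt

Cyclone Ione: ΔP = 130; V ≈ 6.07 × 130^0.614 ≈ 120.55 kt.
Cyclone Tico: ΔP = 27; V ≈ 5.7 × 27^0.657 ≈ 49.69 kt.
Difference ≈ 120.55 − 49.69 = 70.86 → 71 kt.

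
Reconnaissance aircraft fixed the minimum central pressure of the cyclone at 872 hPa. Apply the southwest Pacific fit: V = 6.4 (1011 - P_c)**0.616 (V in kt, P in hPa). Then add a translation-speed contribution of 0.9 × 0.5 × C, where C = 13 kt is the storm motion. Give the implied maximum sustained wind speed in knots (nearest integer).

140 kt

ΔP = 1011 − 872 = 139 hPa.
139^0.616 ≈ 20.898.
V ≈ 6.4 × 20.898 ≈ 133.7 kt.
Translation term: 0.9 × 0.5 × 13 = 5.85 kt.
Corrected V ≈ 139.55 kt → 140 kt.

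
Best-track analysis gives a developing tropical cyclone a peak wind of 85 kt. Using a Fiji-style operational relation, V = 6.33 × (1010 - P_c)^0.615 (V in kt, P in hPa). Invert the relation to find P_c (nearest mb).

942 mb

ΔP = (V / 6.33)^(1/0.615) = (85/6.33)^1.626.
85/6.33 = 13.428; 13.428^1.626 ≈ 68.26 mb.
P_c = 1010 − 68.26 = 941.74 ≈ 942 mb.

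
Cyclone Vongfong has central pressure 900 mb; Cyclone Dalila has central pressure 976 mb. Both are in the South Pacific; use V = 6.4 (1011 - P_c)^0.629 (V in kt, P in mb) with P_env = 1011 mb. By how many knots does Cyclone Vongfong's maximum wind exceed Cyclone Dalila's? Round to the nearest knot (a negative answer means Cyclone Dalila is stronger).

Cyclone Vongfong: ΔP = 111; V ≈ 6.4 × 111^0.629 ≈ 123.79 kt.
Cyclone Dalila: ΔP = 35; V ≈ 6.4 × 35^0.629 ≈ 59.90 kt.
Difference ≈ 123.79 − 59.90 = 63.89 → 64 kt.

64 kt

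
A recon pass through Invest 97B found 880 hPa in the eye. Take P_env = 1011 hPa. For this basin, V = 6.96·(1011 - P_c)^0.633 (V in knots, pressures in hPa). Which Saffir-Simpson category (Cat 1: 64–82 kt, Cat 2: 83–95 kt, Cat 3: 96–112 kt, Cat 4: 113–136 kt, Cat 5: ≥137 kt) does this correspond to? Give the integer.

ΔP = 1011 − 880 = 131 hPa.
V ≈ 6.96 × 131^0.633 = 6.96 × 21.89 ≈ 152 kt.
152 kt falls in the Category 5 band.

5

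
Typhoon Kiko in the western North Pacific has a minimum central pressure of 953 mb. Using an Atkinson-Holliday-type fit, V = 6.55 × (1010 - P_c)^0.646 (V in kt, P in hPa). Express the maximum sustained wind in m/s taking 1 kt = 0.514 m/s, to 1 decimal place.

ΔP = 1010 − 953 = 57 mb.
V ≈ 6.55 × 57^0.646 = 6.55 × 13.624 ≈ 89.235 kt.
89.235 × 0.514 ≈ 45.87 m/s → 45.9 m/s.

45.9 m/s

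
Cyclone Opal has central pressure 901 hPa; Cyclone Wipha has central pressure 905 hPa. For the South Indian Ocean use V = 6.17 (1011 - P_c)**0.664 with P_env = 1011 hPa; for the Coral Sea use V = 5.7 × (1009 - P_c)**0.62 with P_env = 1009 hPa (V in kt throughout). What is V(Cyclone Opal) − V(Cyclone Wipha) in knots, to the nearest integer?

Cyclone Opal: ΔP = 110; V ≈ 6.17 × 110^0.664 ≈ 139.88 kt.
Cyclone Wipha: ΔP = 104; V ≈ 5.7 × 104^0.62 ≈ 101.49 kt.
Difference ≈ 139.88 − 101.49 = 38.39 → 38 kt.

38 kt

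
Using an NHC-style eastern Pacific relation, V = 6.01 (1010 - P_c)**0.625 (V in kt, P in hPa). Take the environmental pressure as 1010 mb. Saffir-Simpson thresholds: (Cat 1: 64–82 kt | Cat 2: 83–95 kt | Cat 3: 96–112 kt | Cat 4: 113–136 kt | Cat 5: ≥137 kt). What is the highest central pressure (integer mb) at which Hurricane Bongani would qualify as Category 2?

Category 2 begins at V = 83 kt.
Required ΔP = (83/6.01)^(1/0.625) = 13.810^1.600 ≈ 66.73 mb.
P_c ≤ 1010 − 66.73 = 943.27, so the highest integer P_c is 943 mb.

943 mb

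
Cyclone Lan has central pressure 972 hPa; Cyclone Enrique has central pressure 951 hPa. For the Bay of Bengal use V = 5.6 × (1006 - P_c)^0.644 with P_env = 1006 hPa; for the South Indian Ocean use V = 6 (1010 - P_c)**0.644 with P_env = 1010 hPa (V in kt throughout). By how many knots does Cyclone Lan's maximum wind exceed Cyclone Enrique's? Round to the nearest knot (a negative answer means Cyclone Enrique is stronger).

Cyclone Lan: ΔP = 34; V ≈ 5.6 × 34^0.644 ≈ 54.26 kt.
Cyclone Enrique: ΔP = 59; V ≈ 6 × 59^0.644 ≈ 82.90 kt.
Difference ≈ 54.26 − 82.90 = -28.64 → -29 kt.

-29 kt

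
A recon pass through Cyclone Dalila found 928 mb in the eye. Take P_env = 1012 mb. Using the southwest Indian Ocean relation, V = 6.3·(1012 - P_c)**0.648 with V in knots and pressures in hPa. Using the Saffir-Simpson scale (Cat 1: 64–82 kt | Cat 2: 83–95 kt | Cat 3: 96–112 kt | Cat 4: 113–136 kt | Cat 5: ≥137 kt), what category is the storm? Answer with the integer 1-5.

3

ΔP = 1012 − 928 = 84 mb.
V ≈ 6.3 × 84^0.648 = 6.3 × 17.66 ≈ 111 kt.
111 kt falls in the Category 3 band.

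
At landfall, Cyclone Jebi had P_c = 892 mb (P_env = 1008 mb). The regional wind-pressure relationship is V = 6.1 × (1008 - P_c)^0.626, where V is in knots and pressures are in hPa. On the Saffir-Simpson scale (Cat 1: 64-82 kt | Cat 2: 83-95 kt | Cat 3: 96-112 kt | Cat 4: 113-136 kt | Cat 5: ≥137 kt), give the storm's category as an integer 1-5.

ΔP = 1008 − 892 = 116 mb.
V ≈ 6.1 × 116^0.626 = 6.1 × 19.60 ≈ 120 kt.
120 kt falls in the Category 4 band.

4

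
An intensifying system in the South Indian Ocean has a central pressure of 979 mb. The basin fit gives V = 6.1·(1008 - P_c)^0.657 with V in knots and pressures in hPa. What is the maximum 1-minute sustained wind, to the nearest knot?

ΔP = 1008 − 979 = 29 mb.
29^0.657 ≈ 9.137.
V ≈ 6.1 × 9.137 ≈ 55.7 kt.

56 kt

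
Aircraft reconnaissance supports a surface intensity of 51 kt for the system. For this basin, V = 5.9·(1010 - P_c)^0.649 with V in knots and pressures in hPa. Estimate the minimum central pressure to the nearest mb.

982 mb

ΔP = (V / 5.9)^(1/0.649) = (51/5.9)^1.541.
51/5.9 = 8.644; 8.644^1.541 ≈ 27.75 mb.
P_c = 1010 − 27.75 = 982.25 ≈ 982 mb.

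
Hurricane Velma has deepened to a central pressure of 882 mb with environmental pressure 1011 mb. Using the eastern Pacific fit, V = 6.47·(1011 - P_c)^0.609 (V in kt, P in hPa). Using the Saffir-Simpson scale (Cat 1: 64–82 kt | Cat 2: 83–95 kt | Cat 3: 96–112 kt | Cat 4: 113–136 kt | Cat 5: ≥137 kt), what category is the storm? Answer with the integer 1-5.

ΔP = 1011 − 882 = 129 mb.
V ≈ 6.47 × 129^0.609 = 6.47 × 19.29 ≈ 125 kt.
125 kt falls in the Category 4 band.

4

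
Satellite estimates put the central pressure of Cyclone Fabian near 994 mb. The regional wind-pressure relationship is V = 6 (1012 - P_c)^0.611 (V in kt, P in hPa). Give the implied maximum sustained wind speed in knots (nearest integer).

ΔP = 1012 − 994 = 18 mb.
18^0.611 ≈ 5.848.
V ≈ 6 × 5.848 ≈ 35.1 kt.

35 kt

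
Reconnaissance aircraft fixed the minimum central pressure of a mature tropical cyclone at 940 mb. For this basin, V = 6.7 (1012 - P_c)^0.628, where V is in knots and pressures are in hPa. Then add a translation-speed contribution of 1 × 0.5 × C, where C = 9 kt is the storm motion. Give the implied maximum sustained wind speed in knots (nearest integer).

103 kt

ΔP = 1012 − 940 = 72 mb.
72^0.628 ≈ 14.669.
V ≈ 6.7 × 14.669 ≈ 98.3 kt.
Translation term: 1 × 0.5 × 9 = 4.5 kt.
Corrected V ≈ 102.8 kt → 103 kt.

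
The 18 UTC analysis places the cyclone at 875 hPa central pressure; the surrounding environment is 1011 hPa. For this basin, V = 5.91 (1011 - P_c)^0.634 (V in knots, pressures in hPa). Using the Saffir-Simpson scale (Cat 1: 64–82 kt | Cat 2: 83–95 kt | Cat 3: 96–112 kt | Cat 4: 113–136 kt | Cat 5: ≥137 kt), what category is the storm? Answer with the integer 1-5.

ΔP = 1011 − 875 = 136 hPa.
V ≈ 5.91 × 136^0.634 = 5.91 × 22.52 ≈ 133 kt.
133 kt falls in the Category 4 band.

4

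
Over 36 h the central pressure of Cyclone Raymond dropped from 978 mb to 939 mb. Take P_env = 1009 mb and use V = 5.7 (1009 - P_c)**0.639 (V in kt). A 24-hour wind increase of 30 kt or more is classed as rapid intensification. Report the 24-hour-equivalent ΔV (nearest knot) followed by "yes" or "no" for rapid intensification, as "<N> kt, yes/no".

23 kt, no

V₁: ΔP = 31, V ≈ 5.7 × 31^0.639 ≈ 51.15 kt.
V₂: ΔP = 70, V ≈ 5.7 × 70^0.639 ≈ 86.08 kt.
ΔV over 36 h = 34.93 kt → 24 h equivalent = 34.93 × 24/36 ≈ 23.29 kt.
23 kt < 30 kt ⇒ not rapid intensification.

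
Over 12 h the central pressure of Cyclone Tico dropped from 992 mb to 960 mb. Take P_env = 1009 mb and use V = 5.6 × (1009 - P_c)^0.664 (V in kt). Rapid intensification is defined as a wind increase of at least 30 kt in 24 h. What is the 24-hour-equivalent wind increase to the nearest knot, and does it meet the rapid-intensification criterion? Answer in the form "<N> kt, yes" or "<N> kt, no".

75 kt, yes

V₁: ΔP = 17, V ≈ 5.6 × 17^0.664 ≈ 36.75 kt.
V₂: ΔP = 49, V ≈ 5.6 × 49^0.664 ≈ 74.21 kt.
ΔV over 12 h = 37.46 kt → 24 h equivalent = 37.46 × 24/12 ≈ 74.92 kt.
75 kt ≥ 30 kt ⇒ rapid intensification.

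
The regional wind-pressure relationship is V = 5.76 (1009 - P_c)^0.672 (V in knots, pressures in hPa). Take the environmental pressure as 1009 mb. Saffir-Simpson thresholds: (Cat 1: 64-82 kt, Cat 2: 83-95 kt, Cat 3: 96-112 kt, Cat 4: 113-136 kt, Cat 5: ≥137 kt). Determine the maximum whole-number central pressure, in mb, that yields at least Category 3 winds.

Category 3 begins at V = 96 kt.
Required ΔP = (96/5.76)^(1/0.672) = 16.667^1.488 ≈ 65.80 mb.
P_c ≤ 1009 − 65.80 = 943.20, so the highest integer P_c is 943 mb.

943 mb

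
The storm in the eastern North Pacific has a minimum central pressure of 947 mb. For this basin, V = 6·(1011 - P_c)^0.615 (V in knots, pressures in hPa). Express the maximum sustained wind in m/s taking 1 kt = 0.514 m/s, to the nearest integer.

40 m/s

ΔP = 1011 − 947 = 64 mb.
V ≈ 6 × 64^0.615 = 6 × 12.906 ≈ 77.438 kt.
77.438 × 0.514 ≈ 39.80 m/s → 40 m/s.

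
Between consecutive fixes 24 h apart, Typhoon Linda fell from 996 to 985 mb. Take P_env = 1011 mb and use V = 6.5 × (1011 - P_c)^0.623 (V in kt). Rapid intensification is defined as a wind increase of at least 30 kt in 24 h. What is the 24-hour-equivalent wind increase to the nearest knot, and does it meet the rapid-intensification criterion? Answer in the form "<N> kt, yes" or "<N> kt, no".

14 kt, no

V₁: ΔP = 15, V ≈ 6.5 × 15^0.623 ≈ 35.13 kt.
V₂: ΔP = 26, V ≈ 6.5 × 26^0.623 ≈ 49.48 kt.
ΔV over 24 h = 14.35 kt → 24 h equivalent = 14.35 × 24/24 ≈ 14.35 kt.
14 kt < 30 kt ⇒ not rapid intensification.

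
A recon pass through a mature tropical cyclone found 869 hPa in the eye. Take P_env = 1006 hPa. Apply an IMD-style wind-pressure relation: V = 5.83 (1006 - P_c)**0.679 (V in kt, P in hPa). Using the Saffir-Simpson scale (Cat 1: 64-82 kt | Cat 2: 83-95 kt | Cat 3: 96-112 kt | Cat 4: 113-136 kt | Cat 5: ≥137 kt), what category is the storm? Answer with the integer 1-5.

ΔP = 1006 − 869 = 137 hPa.
V ≈ 5.83 × 137^0.679 = 5.83 × 28.24 ≈ 165 kt.
165 kt falls in the Category 5 band.

5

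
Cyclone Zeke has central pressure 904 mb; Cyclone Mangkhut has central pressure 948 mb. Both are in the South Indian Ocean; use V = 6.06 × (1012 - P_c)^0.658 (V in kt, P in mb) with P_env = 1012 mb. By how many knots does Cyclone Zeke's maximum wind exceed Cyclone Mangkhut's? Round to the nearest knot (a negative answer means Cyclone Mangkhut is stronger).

38 kt

Cyclone Zeke: ΔP = 108; V ≈ 6.06 × 108^0.658 ≈ 131.97 kt.
Cyclone Mangkhut: ΔP = 64; V ≈ 6.06 × 64^0.658 ≈ 93.53 kt.
Difference ≈ 131.97 − 93.53 = 38.44 → 38 kt.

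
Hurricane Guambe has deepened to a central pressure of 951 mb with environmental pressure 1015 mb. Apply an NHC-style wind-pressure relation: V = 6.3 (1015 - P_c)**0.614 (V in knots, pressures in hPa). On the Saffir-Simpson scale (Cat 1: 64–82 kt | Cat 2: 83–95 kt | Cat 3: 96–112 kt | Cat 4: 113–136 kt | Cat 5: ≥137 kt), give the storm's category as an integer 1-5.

ΔP = 1015 − 951 = 64 mb.
V ≈ 6.3 × 64^0.614 = 6.3 × 12.85 ≈ 81 kt.
81 kt falls in the Category 1 band.

1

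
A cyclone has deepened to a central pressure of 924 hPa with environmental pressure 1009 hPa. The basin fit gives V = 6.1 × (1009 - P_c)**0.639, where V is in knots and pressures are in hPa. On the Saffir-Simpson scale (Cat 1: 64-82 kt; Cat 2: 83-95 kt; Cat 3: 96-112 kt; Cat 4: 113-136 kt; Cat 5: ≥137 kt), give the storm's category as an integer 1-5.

ΔP = 1009 − 924 = 85 hPa.
V ≈ 6.1 × 85^0.639 = 6.1 × 17.10 ≈ 104 kt.
104 kt falls in the Category 3 band.

3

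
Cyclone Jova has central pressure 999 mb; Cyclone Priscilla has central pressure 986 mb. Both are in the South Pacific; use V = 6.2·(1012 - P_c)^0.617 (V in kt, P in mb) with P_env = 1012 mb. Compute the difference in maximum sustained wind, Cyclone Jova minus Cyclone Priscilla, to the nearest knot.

Cyclone Jova: ΔP = 13; V ≈ 6.2 × 13^0.617 ≈ 30.18 kt.
Cyclone Priscilla: ΔP = 26; V ≈ 6.2 × 26^0.617 ≈ 46.28 kt.
Difference ≈ 30.18 − 46.28 = -16.10 → -16 kt.

-16 kt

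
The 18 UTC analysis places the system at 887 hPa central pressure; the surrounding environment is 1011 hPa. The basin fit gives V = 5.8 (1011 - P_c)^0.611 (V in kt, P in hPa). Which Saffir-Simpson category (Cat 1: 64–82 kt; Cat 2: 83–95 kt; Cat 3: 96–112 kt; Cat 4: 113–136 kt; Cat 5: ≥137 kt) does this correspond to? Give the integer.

3

ΔP = 1011 − 887 = 124 hPa.
V ≈ 5.8 × 124^0.611 = 5.8 × 19.01 ≈ 110 kt.
110 kt falls in the Category 3 band.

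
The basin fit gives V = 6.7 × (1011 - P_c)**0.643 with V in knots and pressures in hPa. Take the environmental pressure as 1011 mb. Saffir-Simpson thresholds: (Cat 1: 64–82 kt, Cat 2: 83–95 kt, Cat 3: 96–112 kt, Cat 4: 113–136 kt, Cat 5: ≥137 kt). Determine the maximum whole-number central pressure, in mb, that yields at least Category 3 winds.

948 mb

Category 3 begins at V = 96 kt.
Required ΔP = (96/6.7)^(1/0.643) = 14.328^1.555 ≈ 62.82 mb.
P_c ≤ 1011 − 62.82 = 948.18, so the highest integer P_c is 948 mb.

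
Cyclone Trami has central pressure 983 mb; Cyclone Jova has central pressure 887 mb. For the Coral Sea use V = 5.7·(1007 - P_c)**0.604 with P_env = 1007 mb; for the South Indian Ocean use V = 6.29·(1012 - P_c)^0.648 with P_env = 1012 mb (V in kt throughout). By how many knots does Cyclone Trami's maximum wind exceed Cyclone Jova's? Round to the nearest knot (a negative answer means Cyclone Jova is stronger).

-105 kt

Cyclone Trami: ΔP = 24; V ≈ 5.7 × 24^0.604 ≈ 38.86 kt.
Cyclone Jova: ΔP = 125; V ≈ 6.29 × 125^0.648 ≈ 143.70 kt.
Difference ≈ 38.86 − 143.70 = -104.84 → -105 kt.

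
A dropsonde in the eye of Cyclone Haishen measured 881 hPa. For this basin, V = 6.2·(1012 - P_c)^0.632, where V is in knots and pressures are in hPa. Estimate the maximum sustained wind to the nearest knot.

ΔP = 1012 − 881 = 131 hPa.
131^0.632 ≈ 21.783.
V ≈ 6.2 × 21.783 ≈ 135.1 kt.

135 kt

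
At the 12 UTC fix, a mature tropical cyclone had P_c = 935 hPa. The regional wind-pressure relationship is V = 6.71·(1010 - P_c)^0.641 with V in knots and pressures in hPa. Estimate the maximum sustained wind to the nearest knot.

ΔP = 1010 − 935 = 75 hPa.
75^0.641 ≈ 15.919.
V ≈ 6.71 × 15.919 ≈ 106.8 kt.

107 kt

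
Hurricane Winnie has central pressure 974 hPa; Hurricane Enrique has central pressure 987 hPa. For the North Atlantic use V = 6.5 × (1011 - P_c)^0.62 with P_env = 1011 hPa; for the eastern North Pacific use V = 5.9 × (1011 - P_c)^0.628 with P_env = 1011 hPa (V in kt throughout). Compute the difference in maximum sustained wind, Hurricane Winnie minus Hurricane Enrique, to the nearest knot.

18 kt

Hurricane Winnie: ΔP = 37; V ≈ 6.5 × 37^0.62 ≈ 60.98 kt.
Hurricane Enrique: ΔP = 24; V ≈ 5.9 × 24^0.628 ≈ 43.41 kt.
Difference ≈ 60.98 − 43.41 = 17.57 → 18 kt.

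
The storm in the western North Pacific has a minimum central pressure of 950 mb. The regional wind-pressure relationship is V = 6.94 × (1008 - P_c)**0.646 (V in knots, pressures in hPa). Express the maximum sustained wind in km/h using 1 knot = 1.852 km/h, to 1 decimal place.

ΔP = 1008 − 950 = 58 mb.
V ≈ 6.94 × 58^0.646 = 6.94 × 13.778 ≈ 95.617 kt.
95.617 × 1.852 ≈ 177.08 km/h → 177.1 km/h.

177.1 km/h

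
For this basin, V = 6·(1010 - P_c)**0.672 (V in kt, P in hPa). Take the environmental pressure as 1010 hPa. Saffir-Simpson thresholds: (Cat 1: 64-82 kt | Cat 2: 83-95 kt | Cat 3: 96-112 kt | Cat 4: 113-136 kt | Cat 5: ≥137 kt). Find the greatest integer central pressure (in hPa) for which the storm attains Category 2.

960 hPa

Category 2 begins at V = 83 kt.
Required ΔP = (83/6)^(1/0.672) = 13.833^1.488 ≈ 49.87 hPa.
P_c ≤ 1010 − 49.87 = 960.13, so the highest integer P_c is 960 hPa.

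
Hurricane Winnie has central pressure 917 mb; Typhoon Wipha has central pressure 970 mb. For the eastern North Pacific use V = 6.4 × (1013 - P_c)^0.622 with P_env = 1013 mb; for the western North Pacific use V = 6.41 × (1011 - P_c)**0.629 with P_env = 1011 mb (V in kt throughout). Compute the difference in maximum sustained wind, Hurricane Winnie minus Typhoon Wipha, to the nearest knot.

43 kt

Hurricane Winnie: ΔP = 96; V ≈ 6.4 × 96^0.622 ≈ 109.43 kt.
Typhoon Wipha: ΔP = 41; V ≈ 6.41 × 41^0.629 ≈ 66.27 kt.
Difference ≈ 109.43 − 66.27 = 43.16 → 43 kt.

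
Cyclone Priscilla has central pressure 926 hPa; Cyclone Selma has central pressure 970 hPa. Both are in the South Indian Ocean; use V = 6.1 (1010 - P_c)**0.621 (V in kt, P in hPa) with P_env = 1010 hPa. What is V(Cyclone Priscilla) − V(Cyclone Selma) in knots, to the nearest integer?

35 kt

Cyclone Priscilla: ΔP = 84; V ≈ 6.1 × 84^0.621 ≈ 95.57 kt.
Cyclone Selma: ΔP = 40; V ≈ 6.1 × 40^0.621 ≈ 60.28 kt.
Difference ≈ 95.57 − 60.28 = 35.29 → 35 kt.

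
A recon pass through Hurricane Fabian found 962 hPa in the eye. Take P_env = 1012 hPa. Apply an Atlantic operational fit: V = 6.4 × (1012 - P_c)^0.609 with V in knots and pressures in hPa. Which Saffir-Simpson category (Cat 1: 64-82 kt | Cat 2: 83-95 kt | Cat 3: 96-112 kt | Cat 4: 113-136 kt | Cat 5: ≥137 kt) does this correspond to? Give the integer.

1

ΔP = 1012 − 962 = 50 hPa.
V ≈ 6.4 × 50^0.609 = 6.4 × 10.83 ≈ 69 kt.
69 kt falls in the Category 1 band.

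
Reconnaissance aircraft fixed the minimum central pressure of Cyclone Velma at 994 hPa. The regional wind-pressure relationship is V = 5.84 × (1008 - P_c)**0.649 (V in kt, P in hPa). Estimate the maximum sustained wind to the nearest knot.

ΔP = 1008 − 994 = 14 hPa.
14^0.649 ≈ 5.544.
V ≈ 5.84 × 5.544 ≈ 32.4 kt.

32 kt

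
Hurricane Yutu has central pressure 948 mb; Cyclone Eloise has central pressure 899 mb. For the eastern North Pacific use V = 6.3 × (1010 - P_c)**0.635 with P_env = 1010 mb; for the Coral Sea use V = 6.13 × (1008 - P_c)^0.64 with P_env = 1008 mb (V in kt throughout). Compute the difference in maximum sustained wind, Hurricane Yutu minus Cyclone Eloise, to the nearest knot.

-37 kt

Hurricane Yutu: ΔP = 62; V ≈ 6.3 × 62^0.635 ≈ 86.60 kt.
Cyclone Eloise: ΔP = 109; V ≈ 6.13 × 109^0.64 ≈ 123.43 kt.
Difference ≈ 86.60 − 123.43 = -36.83 → -37 kt.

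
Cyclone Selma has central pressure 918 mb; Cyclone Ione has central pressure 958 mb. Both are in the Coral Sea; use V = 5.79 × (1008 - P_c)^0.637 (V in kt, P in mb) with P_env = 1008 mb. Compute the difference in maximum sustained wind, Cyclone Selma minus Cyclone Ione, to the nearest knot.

Cyclone Selma: ΔP = 90; V ≈ 5.79 × 90^0.637 ≈ 101.75 kt.
Cyclone Ione: ΔP = 50; V ≈ 5.79 × 50^0.637 ≈ 69.97 kt.
Difference ≈ 101.75 − 69.97 = 31.78 → 32 kt.

32 kt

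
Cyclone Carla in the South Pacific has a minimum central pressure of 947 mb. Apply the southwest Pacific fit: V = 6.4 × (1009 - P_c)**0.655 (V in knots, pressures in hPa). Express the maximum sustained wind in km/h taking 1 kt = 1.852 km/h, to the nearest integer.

ΔP = 1009 − 947 = 62 mb.
V ≈ 6.4 × 62^0.655 = 6.4 × 14.929 ≈ 95.542 kt.
95.542 × 1.852 ≈ 176.94 km/h → 177 km/h.

177 km/h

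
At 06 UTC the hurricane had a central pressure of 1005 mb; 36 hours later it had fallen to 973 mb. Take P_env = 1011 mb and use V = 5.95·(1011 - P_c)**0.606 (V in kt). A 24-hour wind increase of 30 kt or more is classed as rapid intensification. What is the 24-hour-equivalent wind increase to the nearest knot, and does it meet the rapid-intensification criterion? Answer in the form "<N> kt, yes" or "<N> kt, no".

V₁: ΔP = 6, V ≈ 5.95 × 6^0.606 ≈ 17.62 kt.
V₂: ΔP = 38, V ≈ 5.95 × 38^0.606 ≈ 53.93 kt.
ΔV over 36 h = 36.31 kt → 24 h equivalent = 36.31 × 24/36 ≈ 24.21 kt.
24 kt < 30 kt ⇒ not rapid intensification.

24 kt, no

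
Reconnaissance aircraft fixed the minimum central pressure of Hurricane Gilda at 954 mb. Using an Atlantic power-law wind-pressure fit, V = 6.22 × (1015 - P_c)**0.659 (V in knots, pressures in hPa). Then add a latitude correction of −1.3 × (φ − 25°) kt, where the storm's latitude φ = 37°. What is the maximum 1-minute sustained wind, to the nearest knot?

78 kt

ΔP = 1015 − 954 = 61 mb.
61^0.659 ≈ 15.015.
V ≈ 6.22 × 15.015 ≈ 93.4 kt.
Latitude correction: −1.3 × (37 − 25) = -15.6 kt.
Corrected V ≈ 77.8 kt → 78 kt.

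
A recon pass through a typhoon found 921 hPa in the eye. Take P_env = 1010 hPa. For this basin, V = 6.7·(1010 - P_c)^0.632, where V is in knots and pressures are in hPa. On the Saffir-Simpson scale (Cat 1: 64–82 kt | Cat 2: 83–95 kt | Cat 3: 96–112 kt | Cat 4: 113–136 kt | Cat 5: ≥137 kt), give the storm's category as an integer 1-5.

ΔP = 1010 − 921 = 89 hPa.
V ≈ 6.7 × 89^0.632 = 6.7 × 17.06 ≈ 114 kt.
114 kt falls in the Category 4 band.

4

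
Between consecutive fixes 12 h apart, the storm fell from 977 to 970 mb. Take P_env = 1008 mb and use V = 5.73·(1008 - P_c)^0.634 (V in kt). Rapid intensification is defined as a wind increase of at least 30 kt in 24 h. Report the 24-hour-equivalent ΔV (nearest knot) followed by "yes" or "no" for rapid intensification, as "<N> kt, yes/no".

V₁: ΔP = 31, V ≈ 5.73 × 31^0.634 ≈ 50.54 kt.
V₂: ΔP = 38, V ≈ 5.73 × 38^0.634 ≈ 57.51 kt.
ΔV over 12 h = 6.97 kt → 24 h equivalent = 6.97 × 24/12 ≈ 13.94 kt.
14 kt < 30 kt ⇒ not rapid intensification.

14 kt, no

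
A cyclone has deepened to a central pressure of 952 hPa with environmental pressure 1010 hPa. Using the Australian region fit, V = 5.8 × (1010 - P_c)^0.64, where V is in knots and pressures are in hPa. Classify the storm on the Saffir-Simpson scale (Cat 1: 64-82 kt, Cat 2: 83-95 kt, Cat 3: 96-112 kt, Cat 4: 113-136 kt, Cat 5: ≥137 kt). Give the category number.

ΔP = 1010 − 952 = 58 hPa.
V ≈ 5.8 × 58^0.64 = 5.8 × 13.45 ≈ 78 kt.
78 kt falls in the Category 1 band.

1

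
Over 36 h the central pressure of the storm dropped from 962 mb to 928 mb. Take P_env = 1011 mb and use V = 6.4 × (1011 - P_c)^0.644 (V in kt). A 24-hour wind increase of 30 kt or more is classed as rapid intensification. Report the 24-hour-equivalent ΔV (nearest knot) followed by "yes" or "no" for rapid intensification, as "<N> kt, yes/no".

V₁: ΔP = 49, V ≈ 6.4 × 49^0.644 ≈ 78.46 kt.
V₂: ΔP = 83, V ≈ 6.4 × 83^0.644 ≈ 110.17 kt.
ΔV over 36 h = 31.71 kt → 24 h equivalent = 31.71 × 24/36 ≈ 21.14 kt.
21 kt < 30 kt ⇒ not rapid intensification.

21 kt, no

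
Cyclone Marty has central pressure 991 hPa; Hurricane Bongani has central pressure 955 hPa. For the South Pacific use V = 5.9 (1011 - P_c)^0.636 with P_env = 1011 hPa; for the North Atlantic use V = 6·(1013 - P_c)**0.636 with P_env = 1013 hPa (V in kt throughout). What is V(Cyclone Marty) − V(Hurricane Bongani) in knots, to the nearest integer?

Cyclone Marty: ΔP = 20; V ≈ 5.9 × 20^0.636 ≈ 39.66 kt.
Hurricane Bongani: ΔP = 58; V ≈ 6 × 58^0.636 ≈ 79.38 kt.
Difference ≈ 39.66 − 79.38 = -39.72 → -40 kt.

-40 kt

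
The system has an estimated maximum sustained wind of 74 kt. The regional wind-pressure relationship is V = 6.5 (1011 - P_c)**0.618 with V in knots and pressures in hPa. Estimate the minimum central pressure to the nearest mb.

ΔP = (V / 6.5)^(1/0.618) = (74/6.5)^1.618.
74/6.5 = 11.385; 11.385^1.618 ≈ 51.20 mb.
P_c = 1011 − 51.20 = 959.80 ≈ 960 mb.

960 mb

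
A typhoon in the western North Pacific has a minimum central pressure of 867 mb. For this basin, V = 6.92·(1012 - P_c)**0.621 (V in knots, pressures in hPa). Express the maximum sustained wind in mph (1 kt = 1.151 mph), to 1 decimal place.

ΔP = 1012 − 867 = 145 mb.
V ≈ 6.92 × 145^0.621 = 6.92 × 21.989 ≈ 152.165 kt.
152.165 × 1.151 ≈ 175.14 mph → 175.1 mph.

175.1 mph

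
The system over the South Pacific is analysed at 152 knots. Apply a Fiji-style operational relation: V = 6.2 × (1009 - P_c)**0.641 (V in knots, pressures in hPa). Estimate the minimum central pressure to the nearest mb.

862 mb

ΔP = (V / 6.2)^(1/0.641) = (152/6.2)^1.560.
152/6.2 = 24.516; 24.516^1.560 ≈ 147.11 mb.
P_c = 1009 − 147.11 = 861.89 ≈ 862 mb.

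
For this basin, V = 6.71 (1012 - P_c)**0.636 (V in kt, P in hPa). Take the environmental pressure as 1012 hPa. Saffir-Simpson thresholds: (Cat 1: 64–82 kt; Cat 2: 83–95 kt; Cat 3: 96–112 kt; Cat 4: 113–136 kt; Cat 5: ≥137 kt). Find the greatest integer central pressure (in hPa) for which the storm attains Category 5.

897 hPa

Category 5 begins at V = 137 kt.
Required ΔP = (137/6.71)^(1/0.636) = 20.417^1.572 ≈ 114.75 hPa.
P_c ≤ 1012 − 114.75 = 897.25, so the highest integer P_c is 897 hPa.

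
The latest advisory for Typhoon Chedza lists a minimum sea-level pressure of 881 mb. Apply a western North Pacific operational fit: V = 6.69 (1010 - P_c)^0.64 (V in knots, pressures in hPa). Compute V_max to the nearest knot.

150 kt

ΔP = 1010 − 881 = 129 mb.
129^0.64 ≈ 22.427.
V ≈ 6.69 × 22.427 ≈ 150.0 kt.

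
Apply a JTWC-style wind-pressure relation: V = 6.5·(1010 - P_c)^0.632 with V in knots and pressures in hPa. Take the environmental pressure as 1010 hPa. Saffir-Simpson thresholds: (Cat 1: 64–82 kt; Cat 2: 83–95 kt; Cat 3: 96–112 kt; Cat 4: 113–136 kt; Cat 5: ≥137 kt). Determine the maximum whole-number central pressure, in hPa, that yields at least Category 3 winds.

Category 3 begins at V = 96 kt.
Required ΔP = (96/6.5)^(1/0.632) = 14.769^1.582 ≈ 70.84 hPa.
P_c ≤ 1010 − 70.84 = 939.16, so the highest integer P_c is 939 hPa.

939 hPa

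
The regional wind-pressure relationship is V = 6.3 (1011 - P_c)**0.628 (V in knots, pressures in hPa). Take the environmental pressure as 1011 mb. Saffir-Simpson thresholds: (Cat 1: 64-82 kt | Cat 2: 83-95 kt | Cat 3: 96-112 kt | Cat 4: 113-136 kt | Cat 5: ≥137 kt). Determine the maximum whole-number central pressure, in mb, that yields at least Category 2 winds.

Category 2 begins at V = 83 kt.
Required ΔP = (83/6.3)^(1/0.628) = 13.175^1.592 ≈ 60.68 mb.
P_c ≤ 1011 − 60.68 = 950.32, so the highest integer P_c is 950 mb.

950 mb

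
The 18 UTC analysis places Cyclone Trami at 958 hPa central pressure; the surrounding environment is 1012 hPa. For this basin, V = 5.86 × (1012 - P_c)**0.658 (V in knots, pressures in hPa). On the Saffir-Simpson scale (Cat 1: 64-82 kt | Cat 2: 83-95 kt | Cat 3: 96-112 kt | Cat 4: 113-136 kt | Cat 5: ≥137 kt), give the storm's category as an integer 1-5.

ΔP = 1012 − 958 = 54 hPa.
V ≈ 5.86 × 54^0.658 = 5.86 × 13.80 ≈ 81 kt.
81 kt falls in the Category 1 band.

1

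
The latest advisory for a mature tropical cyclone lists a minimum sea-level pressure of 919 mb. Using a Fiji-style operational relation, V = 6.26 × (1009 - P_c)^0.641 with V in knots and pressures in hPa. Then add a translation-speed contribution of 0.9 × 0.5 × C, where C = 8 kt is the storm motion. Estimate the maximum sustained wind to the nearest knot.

116 kt

ΔP = 1009 − 919 = 90 mb.
90^0.641 ≈ 17.892.
V ≈ 6.26 × 17.892 ≈ 112.0 kt.
Translation term: 0.9 × 0.5 × 8 = 3.6 kt.
Corrected V ≈ 115.6 kt → 116 kt.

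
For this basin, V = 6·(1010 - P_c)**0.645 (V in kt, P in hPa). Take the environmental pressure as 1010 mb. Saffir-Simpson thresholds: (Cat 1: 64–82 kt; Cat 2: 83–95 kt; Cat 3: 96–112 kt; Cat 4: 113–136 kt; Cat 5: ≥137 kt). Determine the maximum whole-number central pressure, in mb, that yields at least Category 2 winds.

Category 2 begins at V = 83 kt.
Required ΔP = (83/6)^(1/0.645) = 13.833^1.550 ≈ 58.73 mb.
P_c ≤ 1010 − 58.73 = 951.27, so the highest integer P_c is 951 mb.

951 mb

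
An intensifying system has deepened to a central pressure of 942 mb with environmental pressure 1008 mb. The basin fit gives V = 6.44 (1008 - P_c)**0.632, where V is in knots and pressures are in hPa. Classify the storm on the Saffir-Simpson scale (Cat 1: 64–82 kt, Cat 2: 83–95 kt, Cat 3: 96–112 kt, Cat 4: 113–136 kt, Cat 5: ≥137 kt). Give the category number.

ΔP = 1008 − 942 = 66 mb.
V ≈ 6.44 × 66^0.632 = 6.44 × 14.12 ≈ 91 kt.
91 kt falls in the Category 2 band.

2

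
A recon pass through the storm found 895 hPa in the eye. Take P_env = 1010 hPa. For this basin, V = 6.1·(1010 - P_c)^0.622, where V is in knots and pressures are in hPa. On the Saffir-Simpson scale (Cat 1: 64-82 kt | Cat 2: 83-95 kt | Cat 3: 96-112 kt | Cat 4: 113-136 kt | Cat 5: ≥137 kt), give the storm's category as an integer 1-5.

4

ΔP = 1010 − 895 = 115 hPa.
V ≈ 6.1 × 115^0.622 = 6.1 × 19.13 ≈ 117 kt.
117 kt falls in the Category 4 band.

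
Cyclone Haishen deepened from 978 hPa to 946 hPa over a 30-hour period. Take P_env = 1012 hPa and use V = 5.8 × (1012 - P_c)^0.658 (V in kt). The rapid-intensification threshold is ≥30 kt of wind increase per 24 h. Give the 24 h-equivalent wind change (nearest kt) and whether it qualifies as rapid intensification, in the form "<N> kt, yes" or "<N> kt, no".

26 kt, no

V₁: ΔP = 34, V ≈ 5.8 × 34^0.658 ≈ 59.04 kt.
V₂: ΔP = 66, V ≈ 5.8 × 66^0.658 ≈ 91.35 kt.
ΔV over 30 h = 32.31 kt → 24 h equivalent = 32.31 × 24/30 ≈ 25.85 kt.
26 kt < 30 kt ⇒ not rapid intensification.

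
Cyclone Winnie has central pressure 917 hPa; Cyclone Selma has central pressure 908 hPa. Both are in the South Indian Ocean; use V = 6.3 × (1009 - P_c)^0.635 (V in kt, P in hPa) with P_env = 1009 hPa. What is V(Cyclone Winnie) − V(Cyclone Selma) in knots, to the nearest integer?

-7 kt

Cyclone Winnie: ΔP = 92; V ≈ 6.3 × 92^0.635 ≈ 111.26 kt.
Cyclone Selma: ΔP = 101; V ≈ 6.3 × 101^0.635 ≈ 118.06 kt.
Difference ≈ 111.26 − 118.06 = -6.80 → -7 kt.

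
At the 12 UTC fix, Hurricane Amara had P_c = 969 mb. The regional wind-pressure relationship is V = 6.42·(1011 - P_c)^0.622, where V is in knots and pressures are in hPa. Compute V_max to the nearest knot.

66 kt

ΔP = 1011 − 969 = 42 mb.
42^0.622 ≈ 10.225.
V ≈ 6.42 × 10.225 ≈ 65.6 kt.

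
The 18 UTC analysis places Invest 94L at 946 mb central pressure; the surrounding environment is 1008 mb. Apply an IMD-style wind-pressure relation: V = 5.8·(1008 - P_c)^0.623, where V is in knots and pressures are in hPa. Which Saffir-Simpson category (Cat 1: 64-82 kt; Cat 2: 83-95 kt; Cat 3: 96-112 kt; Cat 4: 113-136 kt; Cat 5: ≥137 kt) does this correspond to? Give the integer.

1

ΔP = 1008 − 946 = 62 mb.
V ≈ 5.8 × 62^0.623 = 5.8 × 13.08 ≈ 76 kt.
76 kt falls in the Category 1 band.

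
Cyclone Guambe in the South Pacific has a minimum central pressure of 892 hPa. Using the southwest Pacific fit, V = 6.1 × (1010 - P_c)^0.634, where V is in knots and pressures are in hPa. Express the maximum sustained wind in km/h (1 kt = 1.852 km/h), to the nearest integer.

ΔP = 1010 − 892 = 118 hPa.
V ≈ 6.1 × 118^0.634 = 6.1 × 20.586 ≈ 125.575 kt.
125.575 × 1.852 ≈ 232.56 km/h → 233 km/h.

233 km/h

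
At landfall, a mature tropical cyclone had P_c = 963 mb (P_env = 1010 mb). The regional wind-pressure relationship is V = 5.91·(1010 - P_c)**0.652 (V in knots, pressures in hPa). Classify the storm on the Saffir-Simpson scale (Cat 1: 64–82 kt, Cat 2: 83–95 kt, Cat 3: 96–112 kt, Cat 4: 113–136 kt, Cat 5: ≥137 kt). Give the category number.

1

ΔP = 1010 − 963 = 47 mb.
V ≈ 5.91 × 47^0.652 = 5.91 × 12.31 ≈ 73 kt.
73 kt falls in the Category 1 band.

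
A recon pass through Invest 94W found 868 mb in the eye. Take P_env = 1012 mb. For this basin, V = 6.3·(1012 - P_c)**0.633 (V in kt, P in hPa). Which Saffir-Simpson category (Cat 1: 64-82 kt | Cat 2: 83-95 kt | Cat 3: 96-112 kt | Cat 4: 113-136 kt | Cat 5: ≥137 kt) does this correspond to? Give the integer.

5

ΔP = 1012 − 868 = 144 mb.
V ≈ 6.3 × 144^0.633 = 6.3 × 23.24 ≈ 146 kt.
146 kt falls in the Category 5 band.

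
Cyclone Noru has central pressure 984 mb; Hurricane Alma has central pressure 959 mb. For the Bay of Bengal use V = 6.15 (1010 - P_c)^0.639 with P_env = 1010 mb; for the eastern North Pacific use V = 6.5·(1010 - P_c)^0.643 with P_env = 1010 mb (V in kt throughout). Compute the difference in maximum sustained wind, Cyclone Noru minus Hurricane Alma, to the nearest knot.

Cyclone Noru: ΔP = 26; V ≈ 6.15 × 26^0.639 ≈ 49.32 kt.
Hurricane Alma: ΔP = 51; V ≈ 6.5 × 51^0.643 ≈ 81.45 kt.
Difference ≈ 49.32 − 81.45 = -32.13 → -32 kt.

-32 kt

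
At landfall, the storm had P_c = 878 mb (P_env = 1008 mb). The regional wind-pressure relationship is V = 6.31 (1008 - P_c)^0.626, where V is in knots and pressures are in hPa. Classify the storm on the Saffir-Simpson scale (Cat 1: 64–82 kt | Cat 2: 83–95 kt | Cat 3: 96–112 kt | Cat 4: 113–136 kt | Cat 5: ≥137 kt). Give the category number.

4

ΔP = 1008 − 878 = 130 mb.
V ≈ 6.31 × 130^0.626 = 6.31 × 21.05 ≈ 133 kt.
133 kt falls in the Category 4 band.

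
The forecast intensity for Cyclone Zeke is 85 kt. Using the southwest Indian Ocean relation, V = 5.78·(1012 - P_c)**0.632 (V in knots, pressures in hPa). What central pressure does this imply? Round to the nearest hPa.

942 hPa

ΔP = (V / 5.78)^(1/0.632) = (85/5.78)^1.582.
85/5.78 = 14.706; 14.706^1.582 ≈ 70.36 hPa.
P_c = 1012 − 70.36 = 941.64 ≈ 942 hPa.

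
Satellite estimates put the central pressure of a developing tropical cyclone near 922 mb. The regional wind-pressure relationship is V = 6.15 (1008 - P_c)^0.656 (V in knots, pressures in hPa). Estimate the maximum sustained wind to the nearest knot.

ΔP = 1008 − 922 = 86 mb.
86^0.656 ≈ 18.579.
V ≈ 6.15 × 18.579 ≈ 114.3 kt.

114 kt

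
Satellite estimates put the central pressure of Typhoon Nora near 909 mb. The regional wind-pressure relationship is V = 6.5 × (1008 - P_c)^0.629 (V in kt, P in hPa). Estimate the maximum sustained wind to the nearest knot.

117 kt

ΔP = 1008 − 909 = 99 mb.
99^0.629 ≈ 17.999.
V ≈ 6.5 × 17.999 ≈ 117.0 kt.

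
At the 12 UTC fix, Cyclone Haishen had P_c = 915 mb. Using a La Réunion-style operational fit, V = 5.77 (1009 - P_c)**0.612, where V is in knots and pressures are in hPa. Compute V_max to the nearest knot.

ΔP = 1009 − 915 = 94 mb.
94^0.612 ≈ 16.127.
V ≈ 5.77 × 16.127 ≈ 93.1 kt.

93 kt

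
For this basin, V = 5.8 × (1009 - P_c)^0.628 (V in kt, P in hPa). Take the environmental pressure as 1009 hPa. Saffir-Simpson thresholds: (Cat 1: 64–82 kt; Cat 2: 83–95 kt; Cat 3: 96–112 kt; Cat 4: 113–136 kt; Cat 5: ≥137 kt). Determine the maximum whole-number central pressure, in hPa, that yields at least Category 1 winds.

Category 1 begins at V = 64 kt.
Required ΔP = (64/5.8)^(1/0.628) = 11.034^1.592 ≈ 45.75 hPa.
P_c ≤ 1009 − 45.75 = 963.25, so the highest integer P_c is 963 hPa.

963 hPa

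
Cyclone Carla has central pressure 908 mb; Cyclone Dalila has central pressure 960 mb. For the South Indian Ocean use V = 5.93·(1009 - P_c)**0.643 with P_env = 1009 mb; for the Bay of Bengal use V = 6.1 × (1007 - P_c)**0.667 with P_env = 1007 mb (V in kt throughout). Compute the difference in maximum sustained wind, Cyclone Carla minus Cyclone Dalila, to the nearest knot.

36 kt

Cyclone Carla: ΔP = 101; V ≈ 5.93 × 101^0.643 ≈ 115.30 kt.
Cyclone Dalila: ΔP = 47; V ≈ 6.1 × 47^0.667 ≈ 79.55 kt.
Difference ≈ 115.30 − 79.55 = 35.75 → 36 kt.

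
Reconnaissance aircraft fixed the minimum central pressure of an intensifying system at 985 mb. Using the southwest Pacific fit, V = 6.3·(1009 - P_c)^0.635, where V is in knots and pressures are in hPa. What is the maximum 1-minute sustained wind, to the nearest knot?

ΔP = 1009 − 985 = 24 mb.
24^0.635 ≈ 7.524.
V ≈ 6.3 × 7.524 ≈ 47.4 kt.

47 kt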